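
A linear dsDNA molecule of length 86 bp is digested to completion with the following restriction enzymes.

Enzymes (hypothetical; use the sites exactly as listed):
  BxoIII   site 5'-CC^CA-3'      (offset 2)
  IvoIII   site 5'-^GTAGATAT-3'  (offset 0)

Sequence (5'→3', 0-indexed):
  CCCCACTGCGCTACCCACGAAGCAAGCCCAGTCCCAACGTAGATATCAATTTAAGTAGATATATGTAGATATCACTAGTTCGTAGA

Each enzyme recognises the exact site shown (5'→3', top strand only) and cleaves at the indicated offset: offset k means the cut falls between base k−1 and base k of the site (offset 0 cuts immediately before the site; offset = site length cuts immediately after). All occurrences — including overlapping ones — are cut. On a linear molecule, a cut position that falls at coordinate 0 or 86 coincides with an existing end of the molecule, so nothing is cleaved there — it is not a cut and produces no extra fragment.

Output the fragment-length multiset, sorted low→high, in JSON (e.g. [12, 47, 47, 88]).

[3,4,6,10,12,13,16,22]

Site scan:
  BxoIII CCCA/2: at [1, 13, 26, 32] ⇒ [3, 15, 28, 34]
  IvoIII GTAGATAT/0: at [38, 54, 64] ⇒ [38, 54, 64]

All cut coordinates (distinct, sorted): [3, 15, 28, 34, 38, 54, 64]

Fragments:
  [0,3): 3 bp
  [3,15): 12 bp
  [15,28): 13 bp
  [28,34): 6 bp
  [34,38): 4 bp
  [38,54): 16 bp
  [54,64): 10 bp
  [64,86): 22 bp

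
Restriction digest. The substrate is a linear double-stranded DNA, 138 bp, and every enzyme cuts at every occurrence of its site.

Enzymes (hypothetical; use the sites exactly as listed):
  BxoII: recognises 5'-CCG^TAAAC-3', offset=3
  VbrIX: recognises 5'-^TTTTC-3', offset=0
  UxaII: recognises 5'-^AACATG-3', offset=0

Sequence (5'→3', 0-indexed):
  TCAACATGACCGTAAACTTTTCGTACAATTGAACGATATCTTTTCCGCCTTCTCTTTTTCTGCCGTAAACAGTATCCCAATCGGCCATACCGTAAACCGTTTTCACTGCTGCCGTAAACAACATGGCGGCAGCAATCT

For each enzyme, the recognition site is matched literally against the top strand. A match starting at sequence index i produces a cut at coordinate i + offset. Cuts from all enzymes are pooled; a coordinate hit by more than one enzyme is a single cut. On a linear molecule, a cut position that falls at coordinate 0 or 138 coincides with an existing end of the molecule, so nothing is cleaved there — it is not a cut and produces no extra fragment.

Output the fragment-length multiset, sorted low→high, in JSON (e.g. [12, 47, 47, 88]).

Site scan:
  BxoII CCGTAAAC/3: at [9, 62, 89, 111] ⇒ [12, 65, 92, 114]
  VbrIX TTTTC/0: at [17, 40, 55, 99] ⇒ [17, 40, 55, 99]
  UxaII AACATG/0: at [2, 119] ⇒ [2, 119]

All cut coordinates (distinct, sorted): [2, 12, 17, 40, 55, 65, 92, 99, 114, 119]

Fragment lengths:
  [0,2): 2 bp
  [2,12): 10 bp
  [12,17): 5 bp
  [17,40): 23 bp
  [40,55): 15 bp
  [55,65): 10 bp
  [65,92): 27 bp
  [92,99): 7 bp
  [99,114): 15 bp
  [114,119): 5 bp
  [119,138): 19 bp

[2,5,5,7,10,10,15,15,19,23,27]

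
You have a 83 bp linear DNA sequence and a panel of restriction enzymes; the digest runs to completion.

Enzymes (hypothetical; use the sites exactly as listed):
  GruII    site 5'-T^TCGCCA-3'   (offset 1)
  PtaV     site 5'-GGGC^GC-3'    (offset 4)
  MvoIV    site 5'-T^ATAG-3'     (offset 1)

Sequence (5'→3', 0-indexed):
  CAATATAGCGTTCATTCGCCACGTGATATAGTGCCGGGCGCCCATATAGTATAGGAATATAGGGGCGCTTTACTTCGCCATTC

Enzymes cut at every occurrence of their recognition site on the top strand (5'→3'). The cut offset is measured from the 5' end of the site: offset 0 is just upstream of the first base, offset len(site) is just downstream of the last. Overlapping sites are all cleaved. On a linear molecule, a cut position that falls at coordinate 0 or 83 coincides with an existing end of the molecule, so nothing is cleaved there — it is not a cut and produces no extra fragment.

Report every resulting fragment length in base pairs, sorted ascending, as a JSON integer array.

[4,5,6,8,8,8,9,11,12,12]

Per-enzyme occurrences:
  GruII TTCGCCA/1: at [14, 73] ⇒ [15, 74]
  PtaV GGGCGC/4: at [35, 62] ⇒ [39, 66]
  MvoIV TATAG/1: at [3, 26, 44, 49, 57] ⇒ [4, 27, 45, 50, 58]

Pooled cuts: [4, 15, 27, 39, 45, 50, 58, 66, 74]

Fragment lengths:
  [0,4): 4 bp
  [4,15): 11 bp
  [15,27): 12 bp
  [27,39): 12 bp
  [39,45): 6 bp
  [45,50): 5 bp
  [50,58): 8 bp
  [58,66): 8 bp
  [66,74): 8 bp
  [74,83): 9 bp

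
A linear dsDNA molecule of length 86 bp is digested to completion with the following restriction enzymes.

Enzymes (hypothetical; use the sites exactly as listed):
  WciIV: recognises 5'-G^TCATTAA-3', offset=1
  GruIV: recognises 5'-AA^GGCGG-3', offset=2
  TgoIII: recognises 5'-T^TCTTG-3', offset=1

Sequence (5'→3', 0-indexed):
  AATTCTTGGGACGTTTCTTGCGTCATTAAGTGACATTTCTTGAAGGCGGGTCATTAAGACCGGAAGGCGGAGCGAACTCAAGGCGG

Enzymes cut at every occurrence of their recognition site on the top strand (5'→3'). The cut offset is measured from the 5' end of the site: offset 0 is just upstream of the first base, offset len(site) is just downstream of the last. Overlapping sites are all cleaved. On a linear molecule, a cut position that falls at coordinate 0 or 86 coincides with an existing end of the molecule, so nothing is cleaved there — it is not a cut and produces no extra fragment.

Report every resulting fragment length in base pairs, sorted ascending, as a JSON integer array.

Site scan:
  WciIV GTCATTAA/1: at [21, 49] ⇒ [22, 50]
  GruIV AAGGCGG/2: at [42, 63, 79] ⇒ [44, 65, 81]
  TgoIII TTCTTG/1: at [2, 14, 36] ⇒ [3, 15, 37]

All cut coordinates (distinct, sorted): [3, 15, 22, 37, 44, 50, 65, 81]

Fragment lengths:
  [0,3): 3 bp
  [3,15): 12 bp
  [15,22): 7 bp
  [22,37): 15 bp
  [37,44): 7 bp
  [44,50): 6 bp
  [50,65): 15 bp
  [65,81): 16 bp
  [81,86): 5 bp

[3,5,6,7,7,12,15,15,16]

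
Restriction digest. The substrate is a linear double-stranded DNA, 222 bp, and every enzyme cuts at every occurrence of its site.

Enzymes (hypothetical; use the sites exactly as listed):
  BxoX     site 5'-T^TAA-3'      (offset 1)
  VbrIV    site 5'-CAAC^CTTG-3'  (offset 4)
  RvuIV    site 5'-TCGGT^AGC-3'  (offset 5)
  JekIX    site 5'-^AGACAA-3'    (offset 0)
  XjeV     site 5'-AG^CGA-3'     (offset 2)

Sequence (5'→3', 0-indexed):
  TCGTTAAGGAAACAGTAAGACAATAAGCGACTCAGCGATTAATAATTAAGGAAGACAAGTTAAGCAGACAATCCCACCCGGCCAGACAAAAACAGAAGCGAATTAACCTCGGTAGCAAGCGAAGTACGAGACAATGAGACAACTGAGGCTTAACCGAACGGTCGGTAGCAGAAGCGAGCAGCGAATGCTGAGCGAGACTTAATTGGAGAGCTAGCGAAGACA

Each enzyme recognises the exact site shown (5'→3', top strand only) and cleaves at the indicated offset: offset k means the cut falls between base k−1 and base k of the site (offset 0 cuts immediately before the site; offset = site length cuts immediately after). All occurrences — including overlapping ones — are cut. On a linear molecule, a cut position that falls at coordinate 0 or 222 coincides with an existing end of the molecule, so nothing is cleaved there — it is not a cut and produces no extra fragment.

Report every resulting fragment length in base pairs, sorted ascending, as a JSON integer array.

Site scan:
  BxoX (TTAA, off=1): starts [3, 38, 45, 59, 102, 149, 198] → cuts [4, 39, 46, 60, 103, 150, 199]
  VbrIV (CAACCTTG, off=4): no sites
  RvuIV (TCGGTAGC, off=5): starts [108, 161] → cuts [113, 166]
  JekIX (AGACAA, off=0): starts [17, 52, 65, 83, 128, 136] → cuts [17, 52, 65, 83, 128, 136]
  XjeV (AGCGA, off=2): starts [25, 33, 96, 117, 172, 179, 190, 212] → cuts [27, 35, 98, 119, 174, 181, 192, 214]

Pooled cuts: [4, 17, 27, 35, 39, 46, 52, 60, 65, 83, 98, 103, 113, 119, 128, 136, 150, 166, 174, 181, 192, 199, 214]

Fragment lengths:
  [0,4): 4 bp
  [4,17): 13 bp
  [17,27): 10 bp
  [27,35): 8 bp
  [35,39): 4 bp
  [39,46): 7 bp
  [46,52): 6 bp
  [52,60): 8 bp
  [60,65): 5 bp
  [65,83): 18 bp
  [83,98): 15 bp
  [98,103): 5 bp
  [103,113): 10 bp
  [113,119): 6 bp
  [119,128): 9 bp
  [128,136): 8 bp
  [136,150): 14 bp
  [150,166): 16 bp
  [166,174): 8 bp
  [174,181): 7 bp
  [181,192): 11 bp
  [192,199): 7 bp
  [199,214): 15 bp
  [214,222): 8 bp

[4,4,5,5,6,6,7,7,7,8,8,8,8,8,9,10,10,11,13,14,15,15,16,18]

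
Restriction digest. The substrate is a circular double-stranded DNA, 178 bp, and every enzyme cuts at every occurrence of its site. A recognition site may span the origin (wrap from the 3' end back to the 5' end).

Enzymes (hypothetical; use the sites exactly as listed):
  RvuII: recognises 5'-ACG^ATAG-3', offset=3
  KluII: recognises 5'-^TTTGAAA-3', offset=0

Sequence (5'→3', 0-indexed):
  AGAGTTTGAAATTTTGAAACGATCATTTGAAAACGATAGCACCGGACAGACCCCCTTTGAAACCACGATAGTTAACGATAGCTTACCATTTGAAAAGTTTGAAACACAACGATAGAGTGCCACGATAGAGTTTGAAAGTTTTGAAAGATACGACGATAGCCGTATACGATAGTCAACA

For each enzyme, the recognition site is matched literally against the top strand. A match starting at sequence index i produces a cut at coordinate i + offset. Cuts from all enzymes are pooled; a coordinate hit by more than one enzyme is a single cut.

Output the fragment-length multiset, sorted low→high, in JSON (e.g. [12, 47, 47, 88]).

Per-enzyme occurrences:
  RvuII ACGATAG/3: at [32, 64, 74, 108, 121, 152, 165] ⇒ [35, 67, 77, 111, 124, 155, 168]
  KluII TTTGAAA/0: at [4, 12, 25, 55, 88, 97, 130, 139] ⇒ [4, 12, 25, 55, 88, 97, 130, 139]

All cut coordinates (distinct, sorted): [4, 12, 25, 35, 55, 67, 77, 88, 97, 111, 124, 130, 139, 155, 168]

Fragment lengths:
  4→12: 8 bp
  12→25: 13 bp
  25→35: 10 bp
  35→55: 20 bp
  55→67: 12 bp
  67→77: 10 bp
  77→88: 11 bp
  88→97: 9 bp
  97→111: 14 bp
  111→124: 13 bp
  124→130: 6 bp
  130→139: 9 bp
  139→155: 16 bp
  155→168: 13 bp
  168→4 (wrap): 178-168+4 = 14 bp

[6,8,9,9,10,10,11,12,13,13,13,14,14,16,20]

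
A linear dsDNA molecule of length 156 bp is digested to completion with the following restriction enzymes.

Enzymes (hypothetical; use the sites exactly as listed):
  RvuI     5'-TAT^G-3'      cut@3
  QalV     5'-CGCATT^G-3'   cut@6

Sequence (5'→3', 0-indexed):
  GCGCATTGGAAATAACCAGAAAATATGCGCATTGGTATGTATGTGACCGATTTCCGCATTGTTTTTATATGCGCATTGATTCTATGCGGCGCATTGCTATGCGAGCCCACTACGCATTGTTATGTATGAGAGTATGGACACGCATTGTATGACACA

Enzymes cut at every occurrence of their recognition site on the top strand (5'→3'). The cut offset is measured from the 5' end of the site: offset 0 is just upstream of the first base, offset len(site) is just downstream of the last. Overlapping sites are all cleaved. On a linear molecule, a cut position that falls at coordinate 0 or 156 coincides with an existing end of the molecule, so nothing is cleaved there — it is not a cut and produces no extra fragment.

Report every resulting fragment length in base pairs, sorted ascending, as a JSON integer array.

[4,4,4,5,5,5,6,7,7,7,8,8,10,10,11,18,18,19]

Per-enzyme occurrences:
  RvuI (TATG, off=3): starts [23, 35, 39, 67, 82, 97, 120, 124, 132, 147] → cuts [26, 38, 42, 70, 85, 100, 123, 127, 135, 150]
  QalV (CGCATTG, off=6): starts [1, 27, 54, 71, 89, 112, 140] → cuts [7, 33, 60, 77, 95, 118, 146]

All cut coordinates (distinct, sorted): [7, 26, 33, 38, 42, 60, 70, 77, 85, 95, 100, 118, 123, 127, 135, 146, 150]

Fragment lengths:
  [0,7): 7 bp
  [7,26): 19 bp
  [26,33): 7 bp
  [33,38): 5 bp
  [38,42): 4 bp
  [42,60): 18 bp
  [60,70): 10 bp
  [70,77): 7 bp
  [77,85): 8 bp
  [85,95): 10 bp
  [95,100): 5 bp
  [100,118): 18 bp
  [118,123): 5 bp
  [123,127): 4 bp
  [127,135): 8 bp
  [135,146): 11 bp
  [146,150): 4 bp
  [150,156): 6 bp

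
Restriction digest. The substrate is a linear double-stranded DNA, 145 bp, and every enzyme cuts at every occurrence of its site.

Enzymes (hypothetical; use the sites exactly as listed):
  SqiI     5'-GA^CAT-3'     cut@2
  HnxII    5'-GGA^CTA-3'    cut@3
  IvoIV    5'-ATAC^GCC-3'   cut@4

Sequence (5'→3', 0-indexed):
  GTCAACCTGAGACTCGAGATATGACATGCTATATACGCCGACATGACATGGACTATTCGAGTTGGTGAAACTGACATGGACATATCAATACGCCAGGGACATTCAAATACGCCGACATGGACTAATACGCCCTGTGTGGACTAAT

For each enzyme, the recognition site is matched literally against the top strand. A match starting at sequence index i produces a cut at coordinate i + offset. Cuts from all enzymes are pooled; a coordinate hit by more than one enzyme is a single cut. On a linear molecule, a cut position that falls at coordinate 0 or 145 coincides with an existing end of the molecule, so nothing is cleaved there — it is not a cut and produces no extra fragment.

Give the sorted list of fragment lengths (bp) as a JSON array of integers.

[5,5,5,5,6,6,6,7,8,11,11,12,12,22,24]

Scan for sites:
  SqiI GACAT/2: at [22, 39, 44, 72, 78, 97, 113] ⇒ [24, 41, 46, 74, 80, 99, 115]
  HnxII GGACTA/3: at [49, 118, 137] ⇒ [52, 121, 140]
  IvoIV ATACGCC/4: at [32, 87, 106, 124] ⇒ [36, 91, 110, 128]

All cut coordinates (distinct, sorted): [24, 36, 41, 46, 52, 74, 80, 91, 99, 110, 115, 121, 128, 140]

Fragment lengths:
  [0,24): 24 bp
  [24,36): 12 bp
  [36,41): 5 bp
  [41,46): 5 bp
  [46,52): 6 bp
  [52,74): 22 bp
  [74,80): 6 bp
  [80,91): 11 bp
  [91,99): 8 bp
  [99,110): 11 bp
  [110,115): 5 bp
  [115,121): 6 bp
  [121,128): 7 bp
  [128,140): 12 bp
  [140,145): 5 bp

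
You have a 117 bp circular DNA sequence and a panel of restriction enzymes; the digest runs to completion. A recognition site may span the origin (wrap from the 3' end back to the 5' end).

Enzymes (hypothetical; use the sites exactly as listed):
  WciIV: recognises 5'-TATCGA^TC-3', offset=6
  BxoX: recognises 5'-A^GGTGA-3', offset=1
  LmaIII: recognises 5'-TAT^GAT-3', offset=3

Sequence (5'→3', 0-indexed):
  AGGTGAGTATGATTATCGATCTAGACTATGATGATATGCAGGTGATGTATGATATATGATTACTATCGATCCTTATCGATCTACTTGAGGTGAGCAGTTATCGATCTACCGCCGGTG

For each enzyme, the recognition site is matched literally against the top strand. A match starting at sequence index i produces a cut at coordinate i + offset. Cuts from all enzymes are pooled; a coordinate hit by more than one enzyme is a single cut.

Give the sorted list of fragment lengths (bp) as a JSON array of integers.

Site scan:
  WciIV (TATCGATC, off=6): starts [13, 63, 73, 98] → cuts [19, 69, 79, 104]
  BxoX (AGGTGA, off=1): starts [0, 39, 87] → cuts [1, 40, 88]
  LmaIII (TATGAT, off=3): starts [7, 26, 47, 54] → cuts [10, 29, 50, 57]

All cut coordinates (distinct, sorted): [1, 10, 19, 29, 40, 50, 57, 69, 79, 88, 104]

Fragment lengths:
  1→10: 9 bp
  10→19: 9 bp
  19→29: 10 bp
  29→40: 11 bp
  40→50: 10 bp
  50→57: 7 bp
  57→69: 12 bp
  69→79: 10 bp
  79→88: 9 bp
  88→104: 16 bp
  104→1 (wrap): 117-104+1 = 14 bp

[7,9,9,9,10,10,10,11,12,14,16]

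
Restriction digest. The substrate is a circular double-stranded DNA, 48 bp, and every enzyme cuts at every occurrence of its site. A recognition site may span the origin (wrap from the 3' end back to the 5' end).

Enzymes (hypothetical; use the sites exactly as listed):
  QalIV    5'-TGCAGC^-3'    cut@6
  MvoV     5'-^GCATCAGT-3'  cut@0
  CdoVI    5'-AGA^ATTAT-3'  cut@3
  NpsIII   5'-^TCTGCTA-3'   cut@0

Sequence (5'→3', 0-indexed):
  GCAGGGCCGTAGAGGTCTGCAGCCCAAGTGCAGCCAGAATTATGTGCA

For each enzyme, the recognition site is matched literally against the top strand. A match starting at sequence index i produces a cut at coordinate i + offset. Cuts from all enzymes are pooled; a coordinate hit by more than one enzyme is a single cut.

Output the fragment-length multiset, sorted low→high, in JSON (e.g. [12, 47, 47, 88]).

Site scan:
  QalIV (TGCAGC, off=6): starts [17, 28, 44] → cuts [2, 23, 34]
  MvoV (GCATCAGT, off=0): no sites
  CdoVI (AGAATTAT, off=3): starts [35] → cuts [38]
  NpsIII (TCTGCTA, off=0): no sites

Pooled cuts: [2, 23, 34, 38]

Fragment lengths:
  2→23: 21 bp
  23→34: 11 bp
  34→38: 4 bp
  38→2 (wrap): 48-38+2 = 12 bp

[4,11,12,21]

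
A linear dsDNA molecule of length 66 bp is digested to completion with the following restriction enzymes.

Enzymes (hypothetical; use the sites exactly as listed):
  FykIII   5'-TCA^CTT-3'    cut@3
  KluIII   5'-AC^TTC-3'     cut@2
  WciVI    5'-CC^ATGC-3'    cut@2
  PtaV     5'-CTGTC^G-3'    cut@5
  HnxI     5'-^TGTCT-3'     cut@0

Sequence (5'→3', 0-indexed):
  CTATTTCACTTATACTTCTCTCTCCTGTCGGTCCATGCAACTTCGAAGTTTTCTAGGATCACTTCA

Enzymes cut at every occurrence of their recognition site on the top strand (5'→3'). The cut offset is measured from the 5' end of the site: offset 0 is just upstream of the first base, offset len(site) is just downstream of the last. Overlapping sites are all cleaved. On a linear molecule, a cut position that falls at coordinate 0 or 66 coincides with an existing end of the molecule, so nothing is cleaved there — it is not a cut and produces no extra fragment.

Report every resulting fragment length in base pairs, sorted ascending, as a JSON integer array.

Per-enzyme occurrences:
  FykIII (TCACTT, off=3): starts [5, 58] → cuts [8, 61]
  KluIII (ACTTC, off=2): starts [13, 39, 60] → cuts [15, 41, 62]
  WciVI (CCATGC, off=2): starts [32] → cuts [34]
  PtaV (CTGTCG, off=5): starts [24] → cuts [29]
  HnxI (TGTCT, off=0): no sites

All cut coordinates (distinct, sorted): [8, 15, 29, 34, 41, 61, 62]

Fragment lengths:
  [0,8): 8 bp
  [8,15): 7 bp
  [15,29): 14 bp
  [29,34): 5 bp
  [34,41): 7 bp
  [41,61): 20 bp
  [61,62): 1 bp
  [62,66): 4 bp

[1,4,5,7,7,8,14,20]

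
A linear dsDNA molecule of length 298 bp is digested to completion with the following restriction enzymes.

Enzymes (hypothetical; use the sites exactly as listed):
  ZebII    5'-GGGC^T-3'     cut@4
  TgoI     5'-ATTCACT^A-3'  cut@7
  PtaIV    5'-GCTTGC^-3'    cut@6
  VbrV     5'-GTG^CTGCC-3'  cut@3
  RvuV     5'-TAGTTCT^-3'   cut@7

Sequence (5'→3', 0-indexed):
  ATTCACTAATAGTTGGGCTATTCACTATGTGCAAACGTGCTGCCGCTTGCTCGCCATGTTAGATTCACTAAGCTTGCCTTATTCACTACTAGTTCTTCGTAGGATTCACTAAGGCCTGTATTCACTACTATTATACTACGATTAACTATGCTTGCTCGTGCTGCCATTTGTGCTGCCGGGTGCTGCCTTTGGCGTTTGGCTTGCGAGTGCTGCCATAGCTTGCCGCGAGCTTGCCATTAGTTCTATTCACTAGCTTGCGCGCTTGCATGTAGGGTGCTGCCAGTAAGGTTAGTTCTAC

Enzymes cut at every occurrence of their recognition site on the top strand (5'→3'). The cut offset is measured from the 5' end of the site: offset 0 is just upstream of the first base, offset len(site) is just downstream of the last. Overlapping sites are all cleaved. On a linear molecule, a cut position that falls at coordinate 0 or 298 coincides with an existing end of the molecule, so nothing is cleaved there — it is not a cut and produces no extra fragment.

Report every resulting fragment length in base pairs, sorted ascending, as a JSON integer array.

[2,5,5,7,7,7,8,8,8,9,10,10,10,10,11,11,11,12,13,14,14,16,19,20,22,29]

Scan for sites:
  ZebII (GGGCT, off=4): starts [14] → cuts [18]
  TgoI (ATTCACTA, off=7): starts [0, 19, 62, 80, 103, 119, 244] → cuts [7, 26, 69, 87, 110, 126, 251]
  PtaIV (GCTTGC, off=6): starts [44, 71, 149, 198, 217, 228, 252, 260] → cuts [50, 77, 155, 204, 223, 234, 258, 266]
  VbrV (GTGCTGCC, off=3): starts [36, 157, 169, 179, 206, 273] → cuts [39, 160, 172, 182, 209, 276]
  RvuV (TAGTTCT, off=7): starts [89, 237, 289] → cuts [96, 244, 296]

Pooled cuts: [7, 18, 26, 39, 50, 69, 77, 87, 96, 110, 126, 155, 160, 172, 182, 204, 209, 223, 234, 244, 251, 258, 266, 276, 296]

Fragment lengths:
  [0,7): 7 bp
  [7,18): 11 bp
  [18,26): 8 bp
  [26,39): 13 bp
  [39,50): 11 bp
  [50,69): 19 bp
  [69,77): 8 bp
  [77,87): 10 bp
  [87,96): 9 bp
  [96,110): 14 bp
  [110,126): 16 bp
  [126,155): 29 bp
  [155,160): 5 bp
  [160,172): 12 bp
  [172,182): 10 bp
  [182,204): 22 bp
  [204,209): 5 bp
  [209,223): 14 bp
  [223,234): 11 bp
  [234,244): 10 bp
  [244,251): 7 bp
  [251,258): 7 bp
  [258,266): 8 bp
  [266,276): 10 bp
  [276,296): 20 bp
  [296,298): 2 bp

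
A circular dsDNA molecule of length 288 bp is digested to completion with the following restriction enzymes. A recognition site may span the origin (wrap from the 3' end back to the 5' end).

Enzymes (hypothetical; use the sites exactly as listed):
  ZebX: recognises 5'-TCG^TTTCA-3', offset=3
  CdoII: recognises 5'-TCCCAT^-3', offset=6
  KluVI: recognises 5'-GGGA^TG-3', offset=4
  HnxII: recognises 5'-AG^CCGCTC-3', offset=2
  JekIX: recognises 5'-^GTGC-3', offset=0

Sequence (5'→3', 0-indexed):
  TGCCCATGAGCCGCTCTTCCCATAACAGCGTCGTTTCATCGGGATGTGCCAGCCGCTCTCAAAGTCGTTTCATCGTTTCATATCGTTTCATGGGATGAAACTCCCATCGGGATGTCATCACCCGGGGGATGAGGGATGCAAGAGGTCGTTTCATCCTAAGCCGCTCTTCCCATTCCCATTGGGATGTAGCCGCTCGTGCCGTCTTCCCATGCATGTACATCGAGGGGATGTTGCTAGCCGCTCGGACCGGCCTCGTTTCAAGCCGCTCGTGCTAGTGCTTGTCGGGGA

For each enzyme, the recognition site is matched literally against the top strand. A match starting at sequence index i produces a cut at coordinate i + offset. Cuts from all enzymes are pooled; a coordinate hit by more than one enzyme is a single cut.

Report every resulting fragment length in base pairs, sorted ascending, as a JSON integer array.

[1,5,5,5,6,6,6,6,7,7,7,8,9,10,10,10,10,11,12,12,12,13,13,14,15,15,17,18,18]

Per-enzyme occurrences:
  ZebX TCGTTTCA/3: at [30, 64, 72, 82, 145, 252] ⇒ [33, 67, 75, 85, 148, 255]
  CdoII TCCCAT/6: at [17, 101, 167, 173, 204] ⇒ [23, 107, 173, 179, 210]
  KluVI GGGATG/4: at [40, 91, 108, 125, 132, 180, 224, 284] ⇒ [0, 44, 95, 112, 129, 136, 184, 228]
  HnxII AGCCGCTC/2: at [8, 50, 158, 187, 235, 260] ⇒ [10, 52, 160, 189, 237, 262]
  JekIX GTGC/0: at [45, 195, 268, 274] ⇒ [45, 195, 268, 274]

Pooled cuts: [0, 10, 23, 33, 44, 45, 52, 67, 75, 85, 95, 107, 112, 129, 136, 148, 160, 173, 179, 184, 189, 195, 210, 228, 237, 255, 262, 268, 274]

Fragments:
  0→10: 10 bp
  10→23: 13 bp
  23→33: 10 bp
  33→44: 11 bp
  44→45: 1 bp
  45→52: 7 bp
  52→67: 15 bp
  67→75: 8 bp
  75→85: 10 bp
  85→95: 10 bp
  95→107: 12 bp
  107→112: 5 bp
  112→129: 17 bp
  129→136: 7 bp
  136→148: 12 bp
  148→160: 12 bp
  160→173: 13 bp
  173→179: 6 bp
  179→184: 5 bp
  184→189: 5 bp
  189→195: 6 bp
  195→210: 15 bp
  210→228: 18 bp
  228→237: 9 bp
  237→255: 18 bp
  255→262: 7 bp
  262→268: 6 bp
  268→274: 6 bp
  274→0 (wrap): 288-274+0 = 14 bp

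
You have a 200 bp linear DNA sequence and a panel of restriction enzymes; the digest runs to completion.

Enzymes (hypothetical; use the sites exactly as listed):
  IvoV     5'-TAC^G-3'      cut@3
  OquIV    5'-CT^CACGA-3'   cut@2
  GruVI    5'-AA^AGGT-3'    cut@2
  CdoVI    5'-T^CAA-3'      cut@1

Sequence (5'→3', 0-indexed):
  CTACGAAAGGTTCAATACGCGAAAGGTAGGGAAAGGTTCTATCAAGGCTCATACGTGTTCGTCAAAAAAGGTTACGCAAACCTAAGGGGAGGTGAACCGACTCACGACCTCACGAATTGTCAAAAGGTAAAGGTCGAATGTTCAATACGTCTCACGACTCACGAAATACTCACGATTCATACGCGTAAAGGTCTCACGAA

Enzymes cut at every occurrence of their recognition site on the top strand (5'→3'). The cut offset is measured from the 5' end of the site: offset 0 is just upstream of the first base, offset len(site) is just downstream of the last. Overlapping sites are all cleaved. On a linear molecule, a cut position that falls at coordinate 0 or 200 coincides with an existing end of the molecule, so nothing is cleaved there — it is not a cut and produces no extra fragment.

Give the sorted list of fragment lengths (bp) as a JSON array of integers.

[3,4,4,4,5,5,6,6,6,6,6,6,6,7,7,8,8,9,10,10,11,12,12,12,27]

Per-enzyme occurrences:
  IvoV TACG/3: at [1, 15, 51, 72, 145, 179] ⇒ [4, 18, 54, 75, 148, 182]
  OquIV CTCACGA/2: at [100, 108, 150, 157, 168, 192] ⇒ [102, 110, 152, 159, 170, 194]
  GruVI AAAGGT/2: at [5, 21, 31, 66, 122, 128, 186] ⇒ [7, 23, 33, 68, 124, 130, 188]
  CdoVI TCAA/1: at [11, 41, 61, 119, 141] ⇒ [12, 42, 62, 120, 142]

Pooled cuts: [4, 7, 12, 18, 23, 33, 42, 54, 62, 68, 75, 102, 110, 120, 124, 130, 142, 148, 152, 159, 170, 182, 188, 194]

Fragment lengths:
  [0,4): 4 bp
  [4,7): 3 bp
  [7,12): 5 bp
  [12,18): 6 bp
  [18,23): 5 bp
  [23,33): 10 bp
  [33,42): 9 bp
  [42,54): 12 bp
  [54,62): 8 bp
  [62,68): 6 bp
  [68,75): 7 bp
  [75,102): 27 bp
  [102,110): 8 bp
  [110,120): 10 bp
  [120,124): 4 bp
  [124,130): 6 bp
  [130,142): 12 bp
  [142,148): 6 bp
  [148,152): 4 bp
  [152,159): 7 bp
  [159,170): 11 bp
  [170,182): 12 bp
  [182,188): 6 bp
  [188,194): 6 bp
  [194,200): 6 bp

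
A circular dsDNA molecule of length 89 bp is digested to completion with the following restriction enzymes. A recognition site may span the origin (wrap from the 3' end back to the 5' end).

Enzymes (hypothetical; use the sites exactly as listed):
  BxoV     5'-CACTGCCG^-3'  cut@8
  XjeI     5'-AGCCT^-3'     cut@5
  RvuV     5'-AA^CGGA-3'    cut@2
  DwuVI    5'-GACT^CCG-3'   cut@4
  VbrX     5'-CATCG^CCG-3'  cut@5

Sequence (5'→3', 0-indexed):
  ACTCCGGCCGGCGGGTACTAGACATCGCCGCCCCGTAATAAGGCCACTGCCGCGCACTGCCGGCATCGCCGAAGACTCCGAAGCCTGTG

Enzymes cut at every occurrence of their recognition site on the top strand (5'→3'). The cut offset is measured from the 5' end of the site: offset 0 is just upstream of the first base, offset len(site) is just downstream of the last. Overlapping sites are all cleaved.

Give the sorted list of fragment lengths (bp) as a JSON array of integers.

Site scan:
  BxoV (CACTGCCG, off=8): starts [44, 54] → cuts [52, 62]
  XjeI (AGCCT, off=5): starts [81] → cuts [86]
  RvuV (AACGGA, off=2): no sites
  DwuVI (GACTCCG, off=4): starts [73, 88] → cuts [3, 77]
  VbrX (CATCGCCG, off=5): starts [22, 63] → cuts [27, 68]

Pooled cuts: [3, 27, 52, 62, 68, 77, 86]

Fragment lengths:
  3→27: 24 bp
  27→52: 25 bp
  52→62: 10 bp
  62→68: 6 bp
  68→77: 9 bp
  77→86: 9 bp
  86→3 (wrap): 89-86+3 = 6 bp

[6,6,9,9,10,24,25]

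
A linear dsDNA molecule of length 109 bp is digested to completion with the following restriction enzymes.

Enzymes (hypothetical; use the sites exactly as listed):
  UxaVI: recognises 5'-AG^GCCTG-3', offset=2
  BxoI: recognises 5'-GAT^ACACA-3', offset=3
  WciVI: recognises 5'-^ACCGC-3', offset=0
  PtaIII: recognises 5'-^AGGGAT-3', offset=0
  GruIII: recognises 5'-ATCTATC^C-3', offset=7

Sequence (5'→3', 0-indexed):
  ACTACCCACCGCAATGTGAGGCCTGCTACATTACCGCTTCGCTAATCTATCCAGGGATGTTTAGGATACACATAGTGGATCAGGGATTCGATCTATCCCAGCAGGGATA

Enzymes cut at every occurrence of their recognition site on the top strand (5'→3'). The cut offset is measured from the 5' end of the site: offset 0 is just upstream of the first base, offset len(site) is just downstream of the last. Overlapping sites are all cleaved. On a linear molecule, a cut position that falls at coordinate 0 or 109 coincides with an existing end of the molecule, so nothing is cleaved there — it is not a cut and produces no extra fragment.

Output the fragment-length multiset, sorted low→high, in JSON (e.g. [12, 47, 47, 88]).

Site scan:
  UxaVI (AGGCCTG, off=2): starts [18] → cuts [20]
  BxoI (GATACACA, off=3): starts [64] → cuts [67]
  WciVI (ACCGC, off=0): starts [7, 32] → cuts [7, 32]
  PtaIII (AGGGAT, off=0): starts [52, 81, 102] → cuts [52, 81, 102]
  GruIII (ATCTATCC, off=7): starts [44, 90] → cuts [51, 97]

All cut coordinates (distinct, sorted): [7, 20, 32, 51, 52, 67, 81, 97, 102]

Fragments:
  [0,7): 7 bp
  [7,20): 13 bp
  [20,32): 12 bp
  [32,51): 19 bp
  [51,52): 1 bp
  [52,67): 15 bp
  [67,81): 14 bp
  [81,97): 16 bp
  [97,102): 5 bp
  [102,109): 7 bp

[1,5,7,7,12,13,14,15,16,19]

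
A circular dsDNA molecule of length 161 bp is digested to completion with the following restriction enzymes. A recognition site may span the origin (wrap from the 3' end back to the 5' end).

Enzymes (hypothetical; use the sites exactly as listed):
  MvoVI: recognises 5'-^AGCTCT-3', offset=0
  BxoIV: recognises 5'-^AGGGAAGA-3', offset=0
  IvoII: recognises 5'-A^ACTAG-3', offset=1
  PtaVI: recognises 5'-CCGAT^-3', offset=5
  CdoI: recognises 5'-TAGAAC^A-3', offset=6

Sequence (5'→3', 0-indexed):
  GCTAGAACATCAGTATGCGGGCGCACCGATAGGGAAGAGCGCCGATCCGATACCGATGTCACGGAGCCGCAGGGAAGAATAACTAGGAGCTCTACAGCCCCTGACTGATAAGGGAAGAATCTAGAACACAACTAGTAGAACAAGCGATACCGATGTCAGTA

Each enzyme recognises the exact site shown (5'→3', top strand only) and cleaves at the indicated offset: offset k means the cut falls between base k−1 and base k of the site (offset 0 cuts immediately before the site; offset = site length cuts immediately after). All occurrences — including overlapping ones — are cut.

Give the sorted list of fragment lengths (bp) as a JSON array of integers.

[3,5,6,6,11,11,13,13,15,16,17,22,23]

Scan for sites:
  MvoVI AGCTCT/0: at [87] ⇒ [87]
  BxoIV AGGGAAGA/0: at [30, 70, 110] ⇒ [30, 70, 110]
  IvoII AACTAG/1: at [80, 129] ⇒ [81, 130]
  PtaVI CCGAT/5: at [25, 41, 46, 52, 149] ⇒ [30, 46, 51, 57, 154]
  CdoI TAGAACA/6: at [2, 121, 135] ⇒ [8, 127, 141]

Pooled cuts: [8, 30, 46, 51, 57, 70, 81, 87, 110, 127, 130, 141, 154]

Fragment lengths:
  8→30: 22 bp
  30→46: 16 bp
  46→51: 5 bp
  51→57: 6 bp
  57→70: 13 bp
  70→81: 11 bp
  81→87: 6 bp
  87→110: 23 bp
  110→127: 17 bp
  127→130: 3 bp
  130→141: 11 bp
  141→154: 13 bp
  154→8 (wrap): 161-154+8 = 15 bp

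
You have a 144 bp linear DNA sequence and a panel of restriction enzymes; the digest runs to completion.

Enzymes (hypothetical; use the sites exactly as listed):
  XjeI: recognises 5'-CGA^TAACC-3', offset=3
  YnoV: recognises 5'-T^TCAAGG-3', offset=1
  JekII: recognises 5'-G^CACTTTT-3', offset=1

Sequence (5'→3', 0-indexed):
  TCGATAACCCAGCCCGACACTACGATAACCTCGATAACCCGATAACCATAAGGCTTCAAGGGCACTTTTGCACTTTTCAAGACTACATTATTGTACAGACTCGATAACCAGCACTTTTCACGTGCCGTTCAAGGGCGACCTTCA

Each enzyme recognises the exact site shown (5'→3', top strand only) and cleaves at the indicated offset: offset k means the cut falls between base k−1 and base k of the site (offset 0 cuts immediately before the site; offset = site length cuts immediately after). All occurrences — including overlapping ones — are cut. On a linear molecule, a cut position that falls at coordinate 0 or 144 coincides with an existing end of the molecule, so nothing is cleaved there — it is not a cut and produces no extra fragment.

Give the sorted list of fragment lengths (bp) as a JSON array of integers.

Per-enzyme occurrences:
  XjeI (CGATAACC, off=3): starts [1, 22, 31, 39, 101] → cuts [4, 25, 34, 42, 104]
  YnoV (TTCAAGG, off=1): starts [54, 127] → cuts [55, 128]
  JekII (GCACTTTT, off=1): starts [61, 69, 110] → cuts [62, 70, 111]

All cut coordinates (distinct, sorted): [4, 25, 34, 42, 55, 62, 70, 104, 111, 128]

Fragment lengths:
  [0,4): 4 bp
  [4,25): 21 bp
  [25,34): 9 bp
  [34,42): 8 bp
  [42,55): 13 bp
  [55,62): 7 bp
  [62,70): 8 bp
  [70,104): 34 bp
  [104,111): 7 bp
  [111,128): 17 bp
  [128,144): 16 bp

[4,7,7,8,8,9,13,16,17,21,34]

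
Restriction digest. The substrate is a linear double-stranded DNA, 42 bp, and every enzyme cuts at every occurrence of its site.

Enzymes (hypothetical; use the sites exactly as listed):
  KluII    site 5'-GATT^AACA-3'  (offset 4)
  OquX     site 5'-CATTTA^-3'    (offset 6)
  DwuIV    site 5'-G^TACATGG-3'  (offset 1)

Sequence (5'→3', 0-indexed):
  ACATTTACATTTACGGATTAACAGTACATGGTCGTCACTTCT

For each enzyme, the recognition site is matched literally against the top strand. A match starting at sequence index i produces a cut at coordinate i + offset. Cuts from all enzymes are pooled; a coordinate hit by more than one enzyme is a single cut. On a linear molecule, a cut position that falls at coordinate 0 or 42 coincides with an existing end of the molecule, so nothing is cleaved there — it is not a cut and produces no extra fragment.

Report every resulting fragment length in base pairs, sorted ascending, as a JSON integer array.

Per-enzyme occurrences:
  KluII (GATTAACA, off=4): starts [15] → cuts [19]
  OquX (CATTTA, off=6): starts [1, 7] → cuts [7, 13]
  DwuIV (GTACATGG, off=1): starts [23] → cuts [24]

Pooled cuts: [7, 13, 19, 24]

Fragments:
  [0,7): 7 bp
  [7,13): 6 bp
  [13,19): 6 bp
  [19,24): 5 bp
  [24,42): 18 bp

[5,6,6,7,18]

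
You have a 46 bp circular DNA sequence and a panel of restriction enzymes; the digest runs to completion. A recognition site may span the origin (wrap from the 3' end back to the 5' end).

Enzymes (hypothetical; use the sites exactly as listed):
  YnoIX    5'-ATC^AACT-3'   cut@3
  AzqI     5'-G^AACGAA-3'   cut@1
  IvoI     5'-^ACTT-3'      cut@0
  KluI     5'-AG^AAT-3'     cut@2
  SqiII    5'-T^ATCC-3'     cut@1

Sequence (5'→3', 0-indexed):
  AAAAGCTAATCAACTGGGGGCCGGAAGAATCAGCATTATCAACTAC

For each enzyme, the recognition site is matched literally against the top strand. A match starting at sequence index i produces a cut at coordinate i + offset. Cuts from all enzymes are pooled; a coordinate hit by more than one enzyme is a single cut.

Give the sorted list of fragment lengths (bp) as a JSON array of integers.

Scan for sites:
  YnoIX (ATCAACT, off=3): starts [8, 37] → cuts [11, 40]
  AzqI (GAACGAA, off=1): no sites
  IvoI (ACTT, off=0): no sites
  KluI (AGAAT, off=2): starts [25] → cuts [27]
  SqiII (TATCC, off=1): no sites

Pooled cuts: [11, 27, 40]

Fragment lengths:
  11→27: 16 bp
  27→40: 13 bp
  40→11 (wrap): 46-40+11 = 17 bp

[13,16,17]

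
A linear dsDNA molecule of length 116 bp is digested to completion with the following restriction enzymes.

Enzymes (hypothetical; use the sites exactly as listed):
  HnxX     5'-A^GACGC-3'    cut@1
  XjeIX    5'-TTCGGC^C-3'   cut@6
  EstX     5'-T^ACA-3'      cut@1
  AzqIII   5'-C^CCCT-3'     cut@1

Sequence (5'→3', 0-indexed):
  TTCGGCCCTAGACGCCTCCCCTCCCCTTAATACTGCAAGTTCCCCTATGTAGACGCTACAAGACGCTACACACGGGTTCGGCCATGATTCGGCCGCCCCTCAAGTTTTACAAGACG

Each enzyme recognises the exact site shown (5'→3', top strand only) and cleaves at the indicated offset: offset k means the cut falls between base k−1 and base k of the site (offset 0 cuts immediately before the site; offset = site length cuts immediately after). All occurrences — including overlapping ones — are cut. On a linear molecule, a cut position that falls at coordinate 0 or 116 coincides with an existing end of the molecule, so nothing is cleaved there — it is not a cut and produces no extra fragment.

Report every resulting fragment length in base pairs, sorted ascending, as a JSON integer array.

[3,4,4,5,6,6,6,8,8,9,11,12,15,19]

Site scan:
  HnxX (AGACGC, off=1): starts [9, 50, 60] → cuts [10, 51, 61]
  XjeIX (TTCGGCC, off=6): starts [0, 76, 87] → cuts [6, 82, 93]
  EstX (TACA, off=1): starts [56, 66, 107] → cuts [57, 67, 108]
  AzqIII (CCCCT, off=1): starts [17, 22, 41, 95] → cuts [18, 23, 42, 96]

Pooled cuts: [6, 10, 18, 23, 42, 51, 57, 61, 67, 82, 93, 96, 108]

Fragments:
  [0,6): 6 bp
  [6,10): 4 bp
  [10,18): 8 bp
  [18,23): 5 bp
  [23,42): 19 bp
  [42,51): 9 bp
  [51,57): 6 bp
  [57,61): 4 bp
  [61,67): 6 bp
  [67,82): 15 bp
  [82,93): 11 bp
  [93,96): 3 bp
  [96,108): 12 bp
  [108,116): 8 bp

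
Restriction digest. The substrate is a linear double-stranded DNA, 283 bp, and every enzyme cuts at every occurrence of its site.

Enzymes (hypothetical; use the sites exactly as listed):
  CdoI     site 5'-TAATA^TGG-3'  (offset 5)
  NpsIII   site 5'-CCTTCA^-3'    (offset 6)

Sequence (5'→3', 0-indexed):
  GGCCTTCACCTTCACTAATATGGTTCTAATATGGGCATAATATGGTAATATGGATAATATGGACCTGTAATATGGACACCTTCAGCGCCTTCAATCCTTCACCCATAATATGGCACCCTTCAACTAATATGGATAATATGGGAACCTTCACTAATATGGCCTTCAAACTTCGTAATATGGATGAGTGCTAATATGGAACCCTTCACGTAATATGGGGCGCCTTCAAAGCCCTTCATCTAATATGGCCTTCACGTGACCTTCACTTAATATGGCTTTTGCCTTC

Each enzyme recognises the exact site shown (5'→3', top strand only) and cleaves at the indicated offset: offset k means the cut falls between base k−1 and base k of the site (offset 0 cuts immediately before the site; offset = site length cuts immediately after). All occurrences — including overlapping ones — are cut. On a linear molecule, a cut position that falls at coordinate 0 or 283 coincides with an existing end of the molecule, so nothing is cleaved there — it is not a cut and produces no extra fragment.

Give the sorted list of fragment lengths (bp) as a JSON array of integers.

Site scan:
  CdoI TAATATGG/5: at [15, 26, 37, 45, 54, 67, 105, 124, 133, 151, 172, 188, 207, 237, 264] ⇒ [20, 31, 42, 50, 59, 72, 110, 129, 138, 156, 177, 193, 212, 242, 269]
  NpsIII CCTTCA/6: at [2, 8, 78, 87, 95, 116, 144, 159, 199, 219, 229, 245, 256] ⇒ [8, 14, 84, 93, 101, 122, 150, 165, 205, 225, 235, 251, 262]

Pooled cuts: [8, 14, 20, 31, 42, 50, 59, 72, 84, 93, 101, 110, 122, 129, 138, 150, 156, 165, 177, 193, 205, 212, 225, 235, 242, 251, 262, 269]

Fragments:
  [0,8): 8 bp
  [8,14): 6 bp
  [14,20): 6 bp
  [20,31): 11 bp
  [31,42): 11 bp
  [42,50): 8 bp
  [50,59): 9 bp
  [59,72): 13 bp
  [72,84): 12 bp
  [84,93): 9 bp
  [93,101): 8 bp
  [101,110): 9 bp
  [110,122): 12 bp
  [122,129): 7 bp
  [129,138): 9 bp
  [138,150): 12 bp
  [150,156): 6 bp
  [156,165): 9 bp
  [165,177): 12 bp
  [177,193): 16 bp
  [193,205): 12 bp
  [205,212): 7 bp
  [212,225): 13 bp
  [225,235): 10 bp
  [235,242): 7 bp
  [242,251): 9 bp
  [251,262): 11 bp
  [262,269): 7 bp
  [269,283): 14 bp

[6,6,6,7,7,7,7,8,8,8,9,9,9,9,9,9,10,11,11,11,12,12,12,12,12,13,13,14,16]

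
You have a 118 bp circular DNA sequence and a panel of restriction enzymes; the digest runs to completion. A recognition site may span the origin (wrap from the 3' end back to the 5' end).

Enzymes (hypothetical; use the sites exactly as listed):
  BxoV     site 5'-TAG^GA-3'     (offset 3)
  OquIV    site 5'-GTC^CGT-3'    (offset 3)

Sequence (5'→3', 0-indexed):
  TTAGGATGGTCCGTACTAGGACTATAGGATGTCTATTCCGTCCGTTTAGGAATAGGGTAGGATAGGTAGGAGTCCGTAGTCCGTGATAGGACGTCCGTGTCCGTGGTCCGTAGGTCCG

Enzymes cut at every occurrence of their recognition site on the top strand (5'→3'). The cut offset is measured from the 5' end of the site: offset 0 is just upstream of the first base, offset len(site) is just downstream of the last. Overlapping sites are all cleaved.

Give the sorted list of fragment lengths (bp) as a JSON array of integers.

[5,6,6,6,7,7,7,7,8,8,8,8,9,11,15]

Scan for sites:
  BxoV TAGGA/3: at [1, 16, 24, 46, 57, 66, 86] ⇒ [4, 19, 27, 49, 60, 69, 89]
  OquIV GTCCGT/3: at [8, 39, 71, 78, 92, 98, 105, 113] ⇒ [11, 42, 74, 81, 95, 101, 108, 116]

All cut coordinates (distinct, sorted): [4, 11, 19, 27, 42, 49, 60, 69, 74, 81, 89, 95, 101, 108, 116]

Fragments:
  4→11: 7 bp
  11→19: 8 bp
  19→27: 8 bp
  27→42: 15 bp
  42→49: 7 bp
  49→60: 11 bp
  60→69: 9 bp
  69→74: 5 bp
  74→81: 7 bp
  81→89: 8 bp
  89→95: 6 bp
  95→101: 6 bp
  101→108: 7 bp
  108→116: 8 bp
  116→4 (wrap): 118-116+4 = 6 bp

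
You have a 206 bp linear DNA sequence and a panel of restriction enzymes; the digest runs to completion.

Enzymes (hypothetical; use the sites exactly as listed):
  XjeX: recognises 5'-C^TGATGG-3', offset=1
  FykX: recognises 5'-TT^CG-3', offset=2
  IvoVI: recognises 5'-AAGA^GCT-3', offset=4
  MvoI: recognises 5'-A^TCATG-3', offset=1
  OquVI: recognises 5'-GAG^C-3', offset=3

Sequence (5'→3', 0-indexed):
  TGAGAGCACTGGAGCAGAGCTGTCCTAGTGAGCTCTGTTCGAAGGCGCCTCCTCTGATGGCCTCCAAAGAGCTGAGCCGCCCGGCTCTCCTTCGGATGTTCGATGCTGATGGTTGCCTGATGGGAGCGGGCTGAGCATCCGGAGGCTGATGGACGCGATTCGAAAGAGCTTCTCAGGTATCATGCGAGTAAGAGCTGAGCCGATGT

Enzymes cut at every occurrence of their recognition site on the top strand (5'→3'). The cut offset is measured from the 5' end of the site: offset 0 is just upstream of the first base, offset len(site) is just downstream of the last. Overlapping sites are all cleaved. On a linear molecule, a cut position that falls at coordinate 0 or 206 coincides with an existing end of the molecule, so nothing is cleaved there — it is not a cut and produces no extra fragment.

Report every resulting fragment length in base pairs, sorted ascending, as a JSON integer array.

Scan for sites:
  XjeX CTGATGG/1: at [53, 105, 116, 145] ⇒ [54, 106, 117, 146]
  FykX TTCG/2: at [37, 90, 98, 158] ⇒ [39, 92, 100, 160]
  IvoVI AAGAGCT/4: at [66, 163, 189] ⇒ [70, 167, 193]
  MvoI ATCATG/1: at [178] ⇒ [179]
  OquVI GAGC/3: at [3, 11, 16, 29, 68, 73, 123, 132, 165, 191, 196] ⇒ [6, 14, 19, 32, 71, 76, 126, 135, 168, 194, 199]

All cut coordinates (distinct, sorted): [6, 14, 19, 32, 39, 54, 70, 71, 76, 92, 100, 106, 117, 126, 135, 146, 160, 167, 168, 179, 193, 194, 199]

Fragments:
  [0,6): 6 bp
  [6,14): 8 bp
  [14,19): 5 bp
  [19,32): 13 bp
  [32,39): 7 bp
  [39,54): 15 bp
  [54,70): 16 bp
  [70,71): 1 bp
  [71,76): 5 bp
  [76,92): 16 bp
  [92,100): 8 bp
  [100,106): 6 bp
  [106,117): 11 bp
  [117,126): 9 bp
  [126,135): 9 bp
  [135,146): 11 bp
  [146,160): 14 bp
  [160,167): 7 bp
  [167,168): 1 bp
  [168,179): 11 bp
  [179,193): 14 bp
  [193,194): 1 bp
  [194,199): 5 bp
  [199,206): 7 bp

[1,1,1,5,5,5,6,6,7,7,7,8,8,9,9,11,11,11,13,14,14,15,16,16]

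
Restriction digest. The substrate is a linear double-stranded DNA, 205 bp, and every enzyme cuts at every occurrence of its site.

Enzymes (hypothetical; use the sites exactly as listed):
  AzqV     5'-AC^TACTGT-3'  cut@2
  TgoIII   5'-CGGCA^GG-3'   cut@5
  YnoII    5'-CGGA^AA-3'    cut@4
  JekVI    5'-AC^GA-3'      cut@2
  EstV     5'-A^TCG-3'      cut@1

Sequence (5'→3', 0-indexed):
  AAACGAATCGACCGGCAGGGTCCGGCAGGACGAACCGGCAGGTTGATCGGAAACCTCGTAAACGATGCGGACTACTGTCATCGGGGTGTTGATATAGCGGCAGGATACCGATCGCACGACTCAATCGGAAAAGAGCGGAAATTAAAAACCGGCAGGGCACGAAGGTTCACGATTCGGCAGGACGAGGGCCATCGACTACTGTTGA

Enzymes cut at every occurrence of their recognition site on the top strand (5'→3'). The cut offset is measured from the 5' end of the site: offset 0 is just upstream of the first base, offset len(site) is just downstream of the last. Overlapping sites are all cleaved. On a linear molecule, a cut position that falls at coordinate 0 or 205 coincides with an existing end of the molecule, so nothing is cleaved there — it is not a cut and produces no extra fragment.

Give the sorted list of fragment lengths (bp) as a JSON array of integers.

Per-enzyme occurrences:
  AzqV ACTACTGT/2: at [70, 194] ⇒ [72, 196]
  TgoIII CGGCAGG/5: at [12, 22, 35, 97, 149, 174] ⇒ [17, 27, 40, 102, 154, 179]
  YnoII CGGAAA/4: at [47, 125, 135] ⇒ [51, 129, 139]
  JekVI ACGA/2: at [2, 29, 61, 115, 158, 168, 181] ⇒ [4, 31, 63, 117, 160, 170, 183]
  EstV ATCG/1: at [6, 45, 79, 110, 123, 190] ⇒ [7, 46, 80, 111, 124, 191]

Pooled cuts: [4, 7, 17, 27, 31, 40, 46, 51, 63, 72, 80, 102, 111, 117, 124, 129, 139, 154, 160, 170, 179, 183, 191, 196]

Fragments:
  [0,4): 4 bp
  [4,7): 3 bp
  [7,17): 10 bp
  [17,27): 10 bp
  [27,31): 4 bp
  [31,40): 9 bp
  [40,46): 6 bp
  [46,51): 5 bp
  [51,63): 12 bp
  [63,72): 9 bp
  [72,80): 8 bp
  [80,102): 22 bp
  [102,111): 9 bp
  [111,117): 6 bp
  [117,124): 7 bp
  [124,129): 5 bp
  [129,139): 10 bp
  [139,154): 15 bp
  [154,160): 6 bp
  [160,170): 10 bp
  [170,179): 9 bp
  [179,183): 4 bp
  [183,191): 8 bp
  [191,196): 5 bp
  [196,205): 9 bp

[3,4,4,4,5,5,5,6,6,6,7,8,8,9,9,9,9,9,10,10,10,10,12,15,22]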